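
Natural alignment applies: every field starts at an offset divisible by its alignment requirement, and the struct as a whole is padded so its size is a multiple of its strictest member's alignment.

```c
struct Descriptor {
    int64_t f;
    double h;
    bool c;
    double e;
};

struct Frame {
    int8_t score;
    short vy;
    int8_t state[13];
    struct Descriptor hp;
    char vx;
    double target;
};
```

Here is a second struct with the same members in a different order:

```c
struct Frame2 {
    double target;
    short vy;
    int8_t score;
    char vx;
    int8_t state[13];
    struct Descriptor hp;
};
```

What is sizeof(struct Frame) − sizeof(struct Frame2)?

8

Descriptor: f at 0 (size 8, align 8) → ends 8; h at 8 (size 8, align 8) → ends 16; c at 16 (size 1, align 1) → ends 17; pad 7 to align 8 for e; e at 24 (size 8, align 8) → ends 32; total 32 bytes, alignment 8
score at 0 (size 1, align 1) → ends 1
pad 1 to align 2 for vy
vy at 2 (size 2, align 2) → ends 4
state at 4 (size 13, align 1) → ends 17
pad 7 to align 8 for hp
hp at 24 (size 32, align 8) → ends 56
vx at 56 (size 1, align 1) → ends 57
pad 7 to align 8 for target
target at 64 (size 8, align 8) → ends 72
total 72 bytes, alignment 8
— Frame2 —
target at 0 (size 8, align 8) → ends 8
vy at 8 (size 2, align 2) → ends 10
score at 10 (size 1, align 1) → ends 11
vx at 11 (size 1, align 1) → ends 12
state at 12 (size 13, align 1) → ends 25
pad 7 to align 8 for hp
hp at 32 (size 32, align 8) → ends 64
total 64 bytes, alignment 8
72 − 64 = 8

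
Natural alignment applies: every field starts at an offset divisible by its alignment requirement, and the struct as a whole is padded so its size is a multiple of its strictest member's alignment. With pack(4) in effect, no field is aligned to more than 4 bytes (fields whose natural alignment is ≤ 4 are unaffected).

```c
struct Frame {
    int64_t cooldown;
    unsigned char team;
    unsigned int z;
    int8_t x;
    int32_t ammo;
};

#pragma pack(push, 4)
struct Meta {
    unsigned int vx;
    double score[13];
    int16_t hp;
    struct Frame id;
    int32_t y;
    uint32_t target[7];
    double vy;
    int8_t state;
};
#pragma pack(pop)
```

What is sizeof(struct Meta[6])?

1080

Frame: 0..8  cooldown  (8B, 8-aligned); 8..9  team  (1B, 1-aligned); 9..12  -- padding (3B); 12..16  z  (4B, 4-aligned); 16..17  x  (1B, 1-aligned); 17..20  -- padding (3B); 20..24  ammo  (4B, 4-aligned); sizeof = 24, alignof = 8
0..4  vx  (4B, 4-aligned)
4..108  score  (104B, 4-aligned)
108..110  hp  (2B, 2-aligned)
110..112  -- padding (2B)
112..136  id  (24B, 4-aligned)
136..140  y  (4B, 4-aligned)
140..168  target  (28B, 4-aligned)
168..176  vy  (8B, 4-aligned)
176..177  state  (1B, 1-aligned)
177..180  -- tail padding (3B)
sizeof = 180, alignof = 4
array of 6: 6 × 180 = 1080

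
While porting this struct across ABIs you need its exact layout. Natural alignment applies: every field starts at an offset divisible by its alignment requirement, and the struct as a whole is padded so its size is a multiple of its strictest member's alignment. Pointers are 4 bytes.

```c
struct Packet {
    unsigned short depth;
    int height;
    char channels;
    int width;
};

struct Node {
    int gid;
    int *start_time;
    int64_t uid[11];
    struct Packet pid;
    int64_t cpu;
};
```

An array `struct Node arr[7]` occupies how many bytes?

Packet: @0: depth [2B, align 2] → 2; +2 pad (align 4); @4: height [4B, align 4] → 8; @8: channels [1B, align 1] → 9; +3 pad (align 4); @12: width [4B, align 4] → 16; size 16, align 4
@0: gid [4B, align 4] → 4
@4: start_time [4B, align 4] → 8
@8: uid [88B, align 8] → 96
@96: pid [16B, align 4] → 112
@112: cpu [8B, align 8] → 120
size 120, align 8
array of 7: 7 × 120 = 840

840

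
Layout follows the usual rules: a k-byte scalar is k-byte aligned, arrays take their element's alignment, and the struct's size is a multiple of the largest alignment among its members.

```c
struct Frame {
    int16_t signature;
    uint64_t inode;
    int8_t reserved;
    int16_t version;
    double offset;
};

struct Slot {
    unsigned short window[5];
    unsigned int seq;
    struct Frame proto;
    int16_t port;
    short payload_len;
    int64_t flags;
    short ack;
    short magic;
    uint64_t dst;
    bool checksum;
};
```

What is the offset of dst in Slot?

72

Frame: @0: signature [2B, align 2] → 2; +6 pad (align 8); @8: inode [8B, align 8] → 16; @16: reserved [1B, align 1] → 17; +1 pad (align 2); @18: version [2B, align 2] → 20; +4 pad (align 8); @24: offset [8B, align 8] → 32; size 32, align 8
@0: window [10B, align 2] → 10
+2 pad (align 4)
@12: seq [4B, align 4] → 16
@16: proto [32B, align 8] → 48
@48: port [2B, align 2] → 50
@50: payload_len [2B, align 2] → 52
+4 pad (align 8)
@56: flags [8B, align 8] → 64
@64: ack [2B, align 2] → 66
@66: magic [2B, align 2] → 68
+4 pad (align 8)
@72: dst [8B, align 8] → 80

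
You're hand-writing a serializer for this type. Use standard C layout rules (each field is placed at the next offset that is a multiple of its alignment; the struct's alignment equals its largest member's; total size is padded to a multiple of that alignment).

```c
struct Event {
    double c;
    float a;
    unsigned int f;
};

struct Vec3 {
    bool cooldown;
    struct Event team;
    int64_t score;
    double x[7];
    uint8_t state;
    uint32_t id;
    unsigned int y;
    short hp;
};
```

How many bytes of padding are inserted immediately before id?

3

Event: c at 0 (size 8, align 8) → ends 8; a at 8 (size 4, align 4) → ends 12; f at 12 (size 4, align 4) → ends 16; total 16 bytes, alignment 8
cooldown at 0 (size 1, align 1) → ends 1
pad 7 to align 8 for team
team at 8 (size 16, align 8) → ends 24
score at 24 (size 8, align 8) → ends 32
x at 32 (size 56, align 8) → ends 88
state at 88 (size 1, align 1) → ends 89
pad 3 to align 4 for id
id at 92 (size 4, align 4) → ends 96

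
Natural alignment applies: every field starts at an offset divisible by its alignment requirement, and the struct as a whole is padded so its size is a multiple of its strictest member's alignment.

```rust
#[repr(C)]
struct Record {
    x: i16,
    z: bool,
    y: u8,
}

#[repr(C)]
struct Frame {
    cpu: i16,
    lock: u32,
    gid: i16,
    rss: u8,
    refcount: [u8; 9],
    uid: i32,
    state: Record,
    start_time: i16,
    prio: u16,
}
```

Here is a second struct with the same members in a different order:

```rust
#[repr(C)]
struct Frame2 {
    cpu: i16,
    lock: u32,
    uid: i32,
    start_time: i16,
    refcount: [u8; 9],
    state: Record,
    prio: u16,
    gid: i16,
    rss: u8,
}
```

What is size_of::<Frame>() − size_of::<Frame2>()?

Record: 0..2  x  (2B, 2-aligned); 2..3  z  (1B, 1-aligned); 3..4  y  (1B, 1-aligned); sizeof = 4, alignof = 2
0..2  cpu  (2B, 2-aligned)
2..4  -- padding (2B)
4..8  lock  (4B, 4-aligned)
8..10  gid  (2B, 2-aligned)
10..11  rss  (1B, 1-aligned)
11..20  refcount  (9B, 1-aligned)
20..24  uid  (4B, 4-aligned)
24..28  state  (4B, 2-aligned)
28..30  start_time  (2B, 2-aligned)
30..32  prio  (2B, 2-aligned)
sizeof = 32, alignof = 4
— Frame2 —
0..2  cpu  (2B, 2-aligned)
2..4  -- padding (2B)
4..8  lock  (4B, 4-aligned)
8..12  uid  (4B, 4-aligned)
12..14  start_time  (2B, 2-aligned)
14..23  refcount  (9B, 1-aligned)
23..24  -- padding (1B)
24..28  state  (4B, 2-aligned)
28..30  prio  (2B, 2-aligned)
30..32  gid  (2B, 2-aligned)
32..33  rss  (1B, 1-aligned)
33..36  -- tail padding (3B)
sizeof = 36, alignof = 4
32 − 36 = -4

-4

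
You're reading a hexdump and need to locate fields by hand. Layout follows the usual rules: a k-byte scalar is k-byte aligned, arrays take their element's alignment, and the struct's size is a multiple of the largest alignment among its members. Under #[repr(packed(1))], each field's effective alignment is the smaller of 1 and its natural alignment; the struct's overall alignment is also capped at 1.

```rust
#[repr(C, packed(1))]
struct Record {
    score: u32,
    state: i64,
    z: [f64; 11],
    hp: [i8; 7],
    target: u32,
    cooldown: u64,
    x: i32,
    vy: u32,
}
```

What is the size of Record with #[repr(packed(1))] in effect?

0..4  score  (4B, 1-aligned)
4..12  state  (8B, 1-aligned)
12..100  z  (88B, 1-aligned)
100..107  hp  (7B, 1-aligned)
107..111  target  (4B, 1-aligned)
111..119  cooldown  (8B, 1-aligned)
119..123  x  (4B, 1-aligned)
123..127  vy  (4B, 1-aligned)
sizeof = 127, alignof = 1

127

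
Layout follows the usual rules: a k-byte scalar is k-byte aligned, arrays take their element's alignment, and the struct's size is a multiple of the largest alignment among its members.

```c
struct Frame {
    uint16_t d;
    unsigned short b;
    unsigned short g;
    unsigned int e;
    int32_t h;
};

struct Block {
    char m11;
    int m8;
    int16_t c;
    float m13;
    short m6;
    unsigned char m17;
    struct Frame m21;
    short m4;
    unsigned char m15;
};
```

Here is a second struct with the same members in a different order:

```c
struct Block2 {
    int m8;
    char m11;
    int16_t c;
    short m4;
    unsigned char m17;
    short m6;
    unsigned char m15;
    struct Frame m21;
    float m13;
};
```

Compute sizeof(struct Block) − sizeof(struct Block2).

4

Frame: 0..2  d  (2B, 2-aligned); 2..4  b  (2B, 2-aligned); 4..6  g  (2B, 2-aligned); 6..8  -- padding (2B); 8..12  e  (4B, 4-aligned); 12..16  h  (4B, 4-aligned); sizeof = 16, alignof = 4
0..1  m11  (1B, 1-aligned)
1..4  -- padding (3B)
4..8  m8  (4B, 4-aligned)
8..10  c  (2B, 2-aligned)
10..12  -- padding (2B)
12..16  m13  (4B, 4-aligned)
16..18  m6  (2B, 2-aligned)
18..19  m17  (1B, 1-aligned)
19..20  -- padding (1B)
20..36  m21  (16B, 4-aligned)
36..38  m4  (2B, 2-aligned)
38..39  m15  (1B, 1-aligned)
39..40  -- tail padding (1B)
sizeof = 40, alignof = 4
— Block2 —
0..4  m8  (4B, 4-aligned)
4..5  m11  (1B, 1-aligned)
5..6  -- padding (1B)
6..8  c  (2B, 2-aligned)
8..10  m4  (2B, 2-aligned)
10..11  m17  (1B, 1-aligned)
11..12  -- padding (1B)
12..14  m6  (2B, 2-aligned)
14..15  m15  (1B, 1-aligned)
15..16  -- padding (1B)
16..32  m21  (16B, 4-aligned)
32..36  m13  (4B, 4-aligned)
sizeof = 36, alignof = 4
40 − 36 = 4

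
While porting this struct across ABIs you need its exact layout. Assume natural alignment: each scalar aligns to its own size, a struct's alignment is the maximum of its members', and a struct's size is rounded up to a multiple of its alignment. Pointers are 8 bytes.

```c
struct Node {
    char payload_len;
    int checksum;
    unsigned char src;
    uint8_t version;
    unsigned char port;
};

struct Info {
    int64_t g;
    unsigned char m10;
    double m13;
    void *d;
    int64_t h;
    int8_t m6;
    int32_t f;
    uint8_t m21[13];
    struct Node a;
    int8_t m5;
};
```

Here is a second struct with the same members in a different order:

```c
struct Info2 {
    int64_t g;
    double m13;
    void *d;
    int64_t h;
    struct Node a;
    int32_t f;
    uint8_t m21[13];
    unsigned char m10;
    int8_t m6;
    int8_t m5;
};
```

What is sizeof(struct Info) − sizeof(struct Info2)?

Node: @0: payload_len [1B, align 1] → 1; +3 pad (align 4); @4: checksum [4B, align 4] → 8; @8: src [1B, align 1] → 9; @9: version [1B, align 1] → 10; @10: port [1B, align 1] → 11; +1 tail pad (align 4); size 12, align 4
@0: g [8B, align 8] → 8
@8: m10 [1B, align 1] → 9
+7 pad (align 8)
@16: m13 [8B, align 8] → 24
@24: d [8B, align 8] → 32
@32: h [8B, align 8] → 40
@40: m6 [1B, align 1] → 41
+3 pad (align 4)
@44: f [4B, align 4] → 48
@48: m21 [13B, align 1] → 61
+3 pad (align 4)
@64: a [12B, align 4] → 76
@76: m5 [1B, align 1] → 77
+3 tail pad (align 8)
size 80, align 8
— Info2 —
@0: g [8B, align 8] → 8
@8: m13 [8B, align 8] → 16
@16: d [8B, align 8] → 24
@24: h [8B, align 8] → 32
@32: a [12B, align 4] → 44
@44: f [4B, align 4] → 48
@48: m21 [13B, align 1] → 61
@61: m10 [1B, align 1] → 62
@62: m6 [1B, align 1] → 63
@63: m5 [1B, align 1] → 64
size 64, align 8
80 − 64 = 16

16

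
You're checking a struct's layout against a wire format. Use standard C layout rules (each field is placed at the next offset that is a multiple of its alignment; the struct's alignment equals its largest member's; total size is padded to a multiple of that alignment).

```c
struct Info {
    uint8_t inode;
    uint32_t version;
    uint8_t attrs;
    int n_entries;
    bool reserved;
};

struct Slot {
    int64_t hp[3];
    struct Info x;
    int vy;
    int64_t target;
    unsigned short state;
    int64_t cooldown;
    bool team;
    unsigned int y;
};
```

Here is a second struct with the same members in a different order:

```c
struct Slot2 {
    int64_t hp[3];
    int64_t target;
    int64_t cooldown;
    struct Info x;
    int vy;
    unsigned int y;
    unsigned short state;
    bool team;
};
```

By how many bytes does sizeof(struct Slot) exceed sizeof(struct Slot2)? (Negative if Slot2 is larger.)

8

Info: 0..1  inode  (1B, 1-aligned); 1..4  -- padding (3B); 4..8  version  (4B, 4-aligned); 8..9  attrs  (1B, 1-aligned); 9..12  -- padding (3B); 12..16  n_entries  (4B, 4-aligned); 16..17  reserved  (1B, 1-aligned); 17..20  -- tail padding (3B); sizeof = 20, alignof = 4
0..24  hp  (24B, 8-aligned)
24..44  x  (20B, 4-aligned)
44..48  vy  (4B, 4-aligned)
48..56  target  (8B, 8-aligned)
56..58  state  (2B, 2-aligned)
58..64  -- padding (6B)
64..72  cooldown  (8B, 8-aligned)
72..73  team  (1B, 1-aligned)
73..76  -- padding (3B)
76..80  y  (4B, 4-aligned)
sizeof = 80, alignof = 8
— Slot2 —
0..24  hp  (24B, 8-aligned)
24..32  target  (8B, 8-aligned)
32..40  cooldown  (8B, 8-aligned)
40..60  x  (20B, 4-aligned)
60..64  vy  (4B, 4-aligned)
64..68  y  (4B, 4-aligned)
68..70  state  (2B, 2-aligned)
70..71  team  (1B, 1-aligned)
71..72  -- tail padding (1B)
sizeof = 72, alignof = 8
80 − 72 = 8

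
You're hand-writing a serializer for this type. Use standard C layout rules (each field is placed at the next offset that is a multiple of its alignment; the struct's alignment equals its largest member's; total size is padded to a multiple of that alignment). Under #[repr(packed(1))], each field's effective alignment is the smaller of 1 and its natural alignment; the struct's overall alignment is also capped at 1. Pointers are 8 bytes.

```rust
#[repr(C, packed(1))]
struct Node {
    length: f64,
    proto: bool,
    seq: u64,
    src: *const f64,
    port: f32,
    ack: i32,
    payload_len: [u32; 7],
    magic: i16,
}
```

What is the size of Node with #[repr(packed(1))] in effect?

63

length at 0 (size 8, align 1) → ends 8
proto at 8 (size 1, align 1) → ends 9
seq at 9 (size 8, align 1) → ends 17
src at 17 (size 8, align 1) → ends 25
port at 25 (size 4, align 1) → ends 29
ack at 29 (size 4, align 1) → ends 33
payload_len at 33 (size 28, align 1) → ends 61
magic at 61 (size 2, align 1) → ends 63
total 63 bytes, alignment 1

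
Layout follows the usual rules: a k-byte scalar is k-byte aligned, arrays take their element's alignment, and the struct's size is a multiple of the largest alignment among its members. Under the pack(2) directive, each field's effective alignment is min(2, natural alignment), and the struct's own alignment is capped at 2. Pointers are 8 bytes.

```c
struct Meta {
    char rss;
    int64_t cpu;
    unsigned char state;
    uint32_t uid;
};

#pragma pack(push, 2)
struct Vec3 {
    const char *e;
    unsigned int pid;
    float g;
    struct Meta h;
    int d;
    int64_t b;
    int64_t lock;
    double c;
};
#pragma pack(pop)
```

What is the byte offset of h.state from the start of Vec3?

32

Meta: 0..1  rss  (1B, 1-aligned); 1..8  -- padding (7B); 8..16  cpu  (8B, 8-aligned); 16..17  state  (1B, 1-aligned); 17..20  -- padding (3B); 20..24  uid  (4B, 4-aligned); sizeof = 24, alignof = 8
0..8  e  (8B, 2-aligned)
8..12  pid  (4B, 2-aligned)
12..16  g  (4B, 2-aligned)
16..40  h  (24B, 2-aligned)
within Meta: state at 16
16 + 16 = 32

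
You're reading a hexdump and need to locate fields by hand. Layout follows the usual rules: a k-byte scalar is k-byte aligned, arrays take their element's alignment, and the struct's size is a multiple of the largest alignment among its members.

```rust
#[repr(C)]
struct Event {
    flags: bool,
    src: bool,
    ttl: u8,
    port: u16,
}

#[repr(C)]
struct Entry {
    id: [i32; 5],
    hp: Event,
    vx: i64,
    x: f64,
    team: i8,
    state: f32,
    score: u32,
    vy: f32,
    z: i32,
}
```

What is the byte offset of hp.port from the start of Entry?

Event: flags at 0 (size 1, align 1) → ends 1; src at 1 (size 1, align 1) → ends 2; ttl at 2 (size 1, align 1) → ends 3; pad 1 to align 2 for port; port at 4 (size 2, align 2) → ends 6; total 6 bytes, alignment 2
id at 0 (size 20, align 4) → ends 20
hp at 20 (size 6, align 2) → ends 26
within Event: port at 4
20 + 4 = 24

24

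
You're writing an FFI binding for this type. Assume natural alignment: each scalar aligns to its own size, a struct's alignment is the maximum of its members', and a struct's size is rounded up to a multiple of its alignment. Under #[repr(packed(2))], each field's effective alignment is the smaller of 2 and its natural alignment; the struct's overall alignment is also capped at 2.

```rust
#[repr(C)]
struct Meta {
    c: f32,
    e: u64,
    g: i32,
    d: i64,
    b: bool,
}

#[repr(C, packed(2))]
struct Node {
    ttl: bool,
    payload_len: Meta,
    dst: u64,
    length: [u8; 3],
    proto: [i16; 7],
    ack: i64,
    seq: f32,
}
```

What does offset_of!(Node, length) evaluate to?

50

Meta: 0..4  c  (4B, 4-aligned); 4..8  -- padding (4B); 8..16  e  (8B, 8-aligned); 16..20  g  (4B, 4-aligned); 20..24  -- padding (4B); 24..32  d  (8B, 8-aligned); 32..33  b  (1B, 1-aligned); 33..40  -- tail padding (7B); sizeof = 40, alignof = 8
0..1  ttl  (1B, 1-aligned)
1..2  -- padding (1B)
2..42  payload_len  (40B, 2-aligned)
42..50  dst  (8B, 2-aligned)
50..53  length  (3B, 1-aligned)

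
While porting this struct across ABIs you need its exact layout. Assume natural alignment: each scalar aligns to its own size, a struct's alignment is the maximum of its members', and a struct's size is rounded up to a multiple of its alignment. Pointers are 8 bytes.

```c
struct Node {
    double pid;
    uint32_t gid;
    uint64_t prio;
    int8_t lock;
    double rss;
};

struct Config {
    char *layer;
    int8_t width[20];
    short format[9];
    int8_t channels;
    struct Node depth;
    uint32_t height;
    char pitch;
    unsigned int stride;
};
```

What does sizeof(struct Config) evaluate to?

Node: 0..8  pid  (8B, 8-aligned); 8..12  gid  (4B, 4-aligned); 12..16  -- padding (4B); 16..24  prio  (8B, 8-aligned); 24..25  lock  (1B, 1-aligned); 25..32  -- padding (7B); 32..40  rss  (8B, 8-aligned); sizeof = 40, alignof = 8
0..8  layer  (8B, 8-aligned)
8..28  width  (20B, 1-aligned)
28..46  format  (18B, 2-aligned)
46..47  channels  (1B, 1-aligned)
47..48  -- padding (1B)
48..88  depth  (40B, 8-aligned)
88..92  height  (4B, 4-aligned)
92..93  pitch  (1B, 1-aligned)
93..96  -- padding (3B)
96..100  stride  (4B, 4-aligned)
100..104  -- tail padding (4B)
sizeof = 104, alignof = 8

104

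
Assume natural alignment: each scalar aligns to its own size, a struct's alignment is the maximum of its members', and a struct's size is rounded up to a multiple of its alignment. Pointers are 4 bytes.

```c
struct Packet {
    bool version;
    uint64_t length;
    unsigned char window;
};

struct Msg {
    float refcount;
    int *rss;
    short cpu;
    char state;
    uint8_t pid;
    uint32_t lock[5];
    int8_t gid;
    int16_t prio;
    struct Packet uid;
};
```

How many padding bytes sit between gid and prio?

Packet: version at 0 (size 1, align 1) → ends 1; pad 7 to align 8 for length; length at 8 (size 8, align 8) → ends 16; window at 16 (size 1, align 1) → ends 17; tail pad 7 to reach multiple of 8; total 24 bytes, alignment 8
refcount at 0 (size 4, align 4) → ends 4
rss at 4 (size 4, align 4) → ends 8
cpu at 8 (size 2, align 2) → ends 10
state at 10 (size 1, align 1) → ends 11
pid at 11 (size 1, align 1) → ends 12
lock at 12 (size 20, align 4) → ends 32
gid at 32 (size 1, align 1) → ends 33
pad 1 to align 2 for prio
prio at 34 (size 2, align 2) → ends 36

1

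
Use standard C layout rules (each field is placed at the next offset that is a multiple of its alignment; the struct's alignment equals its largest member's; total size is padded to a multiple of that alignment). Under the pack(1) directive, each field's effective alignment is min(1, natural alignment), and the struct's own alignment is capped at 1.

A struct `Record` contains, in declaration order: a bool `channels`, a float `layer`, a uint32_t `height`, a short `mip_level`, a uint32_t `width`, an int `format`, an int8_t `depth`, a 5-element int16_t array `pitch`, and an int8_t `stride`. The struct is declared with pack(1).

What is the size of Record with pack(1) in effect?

channels at 0 (size 1, align 1) → ends 1
layer at 1 (size 4, align 1) → ends 5
height at 5 (size 4, align 1) → ends 9
mip_level at 9 (size 2, align 1) → ends 11
width at 11 (size 4, align 1) → ends 15
format at 15 (size 4, align 1) → ends 19
depth at 19 (size 1, align 1) → ends 20
pitch at 20 (size 10, align 1) → ends 30
stride at 30 (size 1, align 1) → ends 31
total 31 bytes, alignment 1

31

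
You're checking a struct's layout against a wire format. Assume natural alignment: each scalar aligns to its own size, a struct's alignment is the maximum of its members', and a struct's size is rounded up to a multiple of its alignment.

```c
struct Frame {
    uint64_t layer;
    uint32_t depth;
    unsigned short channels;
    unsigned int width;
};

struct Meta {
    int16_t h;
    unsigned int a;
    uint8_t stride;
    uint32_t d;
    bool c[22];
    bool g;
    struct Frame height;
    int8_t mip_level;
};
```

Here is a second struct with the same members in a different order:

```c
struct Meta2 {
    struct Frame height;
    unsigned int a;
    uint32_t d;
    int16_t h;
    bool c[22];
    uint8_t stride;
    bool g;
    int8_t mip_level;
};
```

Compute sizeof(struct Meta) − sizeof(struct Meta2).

Frame: 0..8  layer  (8B, 8-aligned); 8..12  depth  (4B, 4-aligned); 12..14  channels  (2B, 2-aligned); 14..16  -- padding (2B); 16..20  width  (4B, 4-aligned); 20..24  -- tail padding (4B); sizeof = 24, alignof = 8
0..2  h  (2B, 2-aligned)
2..4  -- padding (2B)
4..8  a  (4B, 4-aligned)
8..9  stride  (1B, 1-aligned)
9..12  -- padding (3B)
12..16  d  (4B, 4-aligned)
16..38  c  (22B, 1-aligned)
38..39  g  (1B, 1-aligned)
39..40  -- padding (1B)
40..64  height  (24B, 8-aligned)
64..65  mip_level  (1B, 1-aligned)
65..72  -- tail padding (7B)
sizeof = 72, alignof = 8
— Meta2 —
0..24  height  (24B, 8-aligned)
24..28  a  (4B, 4-aligned)
28..32  d  (4B, 4-aligned)
32..34  h  (2B, 2-aligned)
34..56  c  (22B, 1-aligned)
56..57  stride  (1B, 1-aligned)
57..58  g  (1B, 1-aligned)
58..59  mip_level  (1B, 1-aligned)
59..64  -- tail padding (5B)
sizeof = 64, alignof = 8
72 − 64 = 8

8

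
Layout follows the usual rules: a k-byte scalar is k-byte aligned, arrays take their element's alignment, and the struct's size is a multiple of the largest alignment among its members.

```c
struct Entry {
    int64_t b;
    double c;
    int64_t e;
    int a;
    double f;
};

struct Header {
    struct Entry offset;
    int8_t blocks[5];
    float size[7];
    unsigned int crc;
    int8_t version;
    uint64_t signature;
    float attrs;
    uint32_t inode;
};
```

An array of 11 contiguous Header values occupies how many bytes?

Entry: @0: b [8B, align 8] → 8; @8: c [8B, align 8] → 16; @16: e [8B, align 8] → 24; @24: a [4B, align 4] → 28; +4 pad (align 8); @32: f [8B, align 8] → 40; size 40, align 8
@0: offset [40B, align 8] → 40
@40: blocks [5B, align 1] → 45
+3 pad (align 4)
@48: size [28B, align 4] → 76
@76: crc [4B, align 4] → 80
@80: version [1B, align 1] → 81
+7 pad (align 8)
@88: signature [8B, align 8] → 96
@96: attrs [4B, align 4] → 100
@100: inode [4B, align 4] → 104
size 104, align 8
array of 11: 11 × 104 = 1144

1144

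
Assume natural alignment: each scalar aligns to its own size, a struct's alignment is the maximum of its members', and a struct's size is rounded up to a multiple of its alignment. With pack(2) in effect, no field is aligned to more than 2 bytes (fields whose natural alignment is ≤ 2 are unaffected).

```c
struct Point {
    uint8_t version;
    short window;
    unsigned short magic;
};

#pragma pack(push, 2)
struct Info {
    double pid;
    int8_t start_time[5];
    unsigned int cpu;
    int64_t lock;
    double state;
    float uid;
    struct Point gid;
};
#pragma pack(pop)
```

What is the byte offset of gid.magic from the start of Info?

42

Point: @0: version [1B, align 1] → 1; +1 pad (align 2); @2: window [2B, align 2] → 4; @4: magic [2B, align 2] → 6; size 6, align 2
@0: pid [8B, align 2] → 8
@8: start_time [5B, align 1] → 13
+1 pad (align 2)
@14: cpu [4B, align 2] → 18
@18: lock [8B, align 2] → 26
@26: state [8B, align 2] → 34
@34: uid [4B, align 2] → 38
@38: gid [6B, align 2] → 44
within Point: magic at 4
38 + 4 = 42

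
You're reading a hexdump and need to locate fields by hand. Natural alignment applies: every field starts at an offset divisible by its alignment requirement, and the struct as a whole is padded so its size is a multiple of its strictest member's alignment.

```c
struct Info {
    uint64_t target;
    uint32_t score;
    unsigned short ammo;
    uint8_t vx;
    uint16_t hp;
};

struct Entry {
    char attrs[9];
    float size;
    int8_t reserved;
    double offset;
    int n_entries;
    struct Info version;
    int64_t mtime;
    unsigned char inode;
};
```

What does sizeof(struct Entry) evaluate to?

80

Info: 0..8  target  (8B, 8-aligned); 8..12  score  (4B, 4-aligned); 12..14  ammo  (2B, 2-aligned); 14..15  vx  (1B, 1-aligned); 15..16  -- padding (1B); 16..18  hp  (2B, 2-aligned); 18..24  -- tail padding (6B); sizeof = 24, alignof = 8
0..9  attrs  (9B, 1-aligned)
9..12  -- padding (3B)
12..16  size  (4B, 4-aligned)
16..17  reserved  (1B, 1-aligned)
17..24  -- padding (7B)
24..32  offset  (8B, 8-aligned)
32..36  n_entries  (4B, 4-aligned)
36..40  -- padding (4B)
40..64  version  (24B, 8-aligned)
64..72  mtime  (8B, 8-aligned)
72..73  inode  (1B, 1-aligned)
73..80  -- tail padding (7B)
sizeof = 80, alignof = 8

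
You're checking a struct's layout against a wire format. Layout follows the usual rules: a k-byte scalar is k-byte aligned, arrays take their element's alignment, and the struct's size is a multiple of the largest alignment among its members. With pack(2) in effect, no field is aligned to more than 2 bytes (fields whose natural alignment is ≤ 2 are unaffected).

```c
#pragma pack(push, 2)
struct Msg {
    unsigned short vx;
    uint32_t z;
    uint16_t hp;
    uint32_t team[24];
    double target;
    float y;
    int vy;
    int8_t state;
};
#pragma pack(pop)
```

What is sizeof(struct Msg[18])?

@0: vx [2B, align 2] → 2
@2: z [4B, align 2] → 6
@6: hp [2B, align 2] → 8
@8: team [96B, align 2] → 104
@104: target [8B, align 2] → 112
@112: y [4B, align 2] → 116
@116: vy [4B, align 2] → 120
@120: state [1B, align 1] → 121
+1 tail pad (align 2)
size 122, align 2
array of 18: 18 × 122 = 2196

2196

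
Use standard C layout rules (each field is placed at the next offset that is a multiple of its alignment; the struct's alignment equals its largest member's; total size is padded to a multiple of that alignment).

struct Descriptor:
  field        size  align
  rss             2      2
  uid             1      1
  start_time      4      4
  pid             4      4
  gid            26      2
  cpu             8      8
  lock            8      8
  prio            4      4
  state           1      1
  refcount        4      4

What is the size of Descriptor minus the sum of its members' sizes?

rss at 0 (size 2, align 2) → ends 2
uid at 2 (size 1, align 1) → ends 3
pad 1 to align 4 for start_time
start_time at 4 (size 4, align 4) → ends 8
pid at 8 (size 4, align 4) → ends 12
gid at 12 (size 26, align 2) → ends 38
pad 2 to align 8 for cpu
cpu at 40 (size 8, align 8) → ends 48
lock at 48 (size 8, align 8) → ends 56
prio at 56 (size 4, align 4) → ends 60
state at 60 (size 1, align 1) → ends 61
pad 3 to align 4 for refcount
refcount at 64 (size 4, align 4) → ends 68
tail pad 4 to reach multiple of 8
total 72 bytes, alignment 8
data bytes 62, size 72 → padding 10

10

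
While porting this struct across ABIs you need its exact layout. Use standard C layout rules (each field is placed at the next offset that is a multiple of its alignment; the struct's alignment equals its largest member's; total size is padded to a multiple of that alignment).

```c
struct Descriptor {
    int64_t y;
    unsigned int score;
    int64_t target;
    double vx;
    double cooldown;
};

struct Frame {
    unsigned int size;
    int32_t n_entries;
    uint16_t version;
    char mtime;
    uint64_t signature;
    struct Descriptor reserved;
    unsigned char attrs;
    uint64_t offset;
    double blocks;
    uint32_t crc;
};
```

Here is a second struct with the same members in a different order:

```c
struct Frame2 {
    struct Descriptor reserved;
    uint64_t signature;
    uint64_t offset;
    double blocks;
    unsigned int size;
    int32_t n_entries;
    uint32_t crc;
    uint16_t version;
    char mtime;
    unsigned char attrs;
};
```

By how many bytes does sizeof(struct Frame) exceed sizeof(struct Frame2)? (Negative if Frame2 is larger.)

Descriptor: @0: y [8B, align 8] → 8; @8: score [4B, align 4] → 12; +4 pad (align 8); @16: target [8B, align 8] → 24; @24: vx [8B, align 8] → 32; @32: cooldown [8B, align 8] → 40; size 40, align 8
@0: size [4B, align 4] → 4
@4: n_entries [4B, align 4] → 8
@8: version [2B, align 2] → 10
@10: mtime [1B, align 1] → 11
+5 pad (align 8)
@16: signature [8B, align 8] → 24
@24: reserved [40B, align 8] → 64
@64: attrs [1B, align 1] → 65
+7 pad (align 8)
@72: offset [8B, align 8] → 80
@80: blocks [8B, align 8] → 88
@88: crc [4B, align 4] → 92
+4 tail pad (align 8)
size 96, align 8
— Frame2 —
@0: reserved [40B, align 8] → 40
@40: signature [8B, align 8] → 48
@48: offset [8B, align 8] → 56
@56: blocks [8B, align 8] → 64
@64: size [4B, align 4] → 68
@68: n_entries [4B, align 4] → 72
@72: crc [4B, align 4] → 76
@76: version [2B, align 2] → 78
@78: mtime [1B, align 1] → 79
@79: attrs [1B, align 1] → 80
size 80, align 8
96 − 80 = 16

16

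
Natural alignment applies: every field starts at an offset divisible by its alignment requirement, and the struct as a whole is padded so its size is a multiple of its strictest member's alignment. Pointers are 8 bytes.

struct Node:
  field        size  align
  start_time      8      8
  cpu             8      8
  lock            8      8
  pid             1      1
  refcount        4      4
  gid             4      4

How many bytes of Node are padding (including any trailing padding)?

7

0..8  start_time  (8B, 8-aligned)
8..16  cpu  (8B, 8-aligned)
16..24  lock  (8B, 8-aligned)
24..25  pid  (1B, 1-aligned)
25..28  -- padding (3B)
28..32  refcount  (4B, 4-aligned)
32..36  gid  (4B, 4-aligned)
36..40  -- tail padding (4B)
sizeof = 40, alignof = 8
data bytes 33, size 40 → padding 7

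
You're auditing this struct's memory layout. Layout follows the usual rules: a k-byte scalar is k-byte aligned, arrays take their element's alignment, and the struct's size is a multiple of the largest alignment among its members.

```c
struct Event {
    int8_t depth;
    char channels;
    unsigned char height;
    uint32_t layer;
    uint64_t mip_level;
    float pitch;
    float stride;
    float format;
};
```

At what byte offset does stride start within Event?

depth at 0 (size 1, align 1) → ends 1
channels at 1 (size 1, align 1) → ends 2
height at 2 (size 1, align 1) → ends 3
pad 1 to align 4 for layer
layer at 4 (size 4, align 4) → ends 8
mip_level at 8 (size 8, align 8) → ends 16
pitch at 16 (size 4, align 4) → ends 20
stride at 20 (size 4, align 4) → ends 24

20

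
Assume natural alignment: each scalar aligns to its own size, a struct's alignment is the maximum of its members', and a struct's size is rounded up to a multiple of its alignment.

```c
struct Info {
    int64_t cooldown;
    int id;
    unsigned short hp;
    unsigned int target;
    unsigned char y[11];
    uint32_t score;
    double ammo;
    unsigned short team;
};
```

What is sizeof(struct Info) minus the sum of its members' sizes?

@0: cooldown [8B, align 8] → 8
@8: id [4B, align 4] → 12
@12: hp [2B, align 2] → 14
+2 pad (align 4)
@16: target [4B, align 4] → 20
@20: y [11B, align 1] → 31
+1 pad (align 4)
@32: score [4B, align 4] → 36
+4 pad (align 8)
@40: ammo [8B, align 8] → 48
@48: team [2B, align 2] → 50
+6 tail pad (align 8)
size 56, align 8
data bytes 43, size 56 → padding 13

13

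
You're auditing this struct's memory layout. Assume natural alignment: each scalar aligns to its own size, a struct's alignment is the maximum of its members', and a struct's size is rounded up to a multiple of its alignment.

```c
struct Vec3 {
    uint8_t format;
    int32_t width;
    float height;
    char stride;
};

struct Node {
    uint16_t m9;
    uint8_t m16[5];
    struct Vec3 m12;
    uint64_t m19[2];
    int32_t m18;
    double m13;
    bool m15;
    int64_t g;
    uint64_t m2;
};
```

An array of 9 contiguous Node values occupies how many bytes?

Vec3: 0..1  format  (1B, 1-aligned); 1..4  -- padding (3B); 4..8  width  (4B, 4-aligned); 8..12  height  (4B, 4-aligned); 12..13  stride  (1B, 1-aligned); 13..16  -- tail padding (3B); sizeof = 16, alignof = 4
0..2  m9  (2B, 2-aligned)
2..7  m16  (5B, 1-aligned)
7..8  -- padding (1B)
8..24  m12  (16B, 4-aligned)
24..40  m19  (16B, 8-aligned)
40..44  m18  (4B, 4-aligned)
44..48  -- padding (4B)
48..56  m13  (8B, 8-aligned)
56..57  m15  (1B, 1-aligned)
57..64  -- padding (7B)
64..72  g  (8B, 8-aligned)
72..80  m2  (8B, 8-aligned)
sizeof = 80, alignof = 8
array of 9: 9 × 80 = 720

720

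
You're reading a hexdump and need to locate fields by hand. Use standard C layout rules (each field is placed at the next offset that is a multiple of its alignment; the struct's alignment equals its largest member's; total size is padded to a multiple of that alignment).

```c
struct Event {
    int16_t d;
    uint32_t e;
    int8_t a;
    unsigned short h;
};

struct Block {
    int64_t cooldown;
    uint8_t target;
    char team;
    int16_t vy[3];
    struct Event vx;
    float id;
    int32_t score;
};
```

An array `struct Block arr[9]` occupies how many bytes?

Event: @0: d [2B, align 2] → 2; +2 pad (align 4); @4: e [4B, align 4] → 8; @8: a [1B, align 1] → 9; +1 pad (align 2); @10: h [2B, align 2] → 12; size 12, align 4
@0: cooldown [8B, align 8] → 8
@8: target [1B, align 1] → 9
@9: team [1B, align 1] → 10
@10: vy [6B, align 2] → 16
@16: vx [12B, align 4] → 28
@28: id [4B, align 4] → 32
@32: score [4B, align 4] → 36
+4 tail pad (align 8)
size 40, align 8
array of 9: 9 × 40 = 360

360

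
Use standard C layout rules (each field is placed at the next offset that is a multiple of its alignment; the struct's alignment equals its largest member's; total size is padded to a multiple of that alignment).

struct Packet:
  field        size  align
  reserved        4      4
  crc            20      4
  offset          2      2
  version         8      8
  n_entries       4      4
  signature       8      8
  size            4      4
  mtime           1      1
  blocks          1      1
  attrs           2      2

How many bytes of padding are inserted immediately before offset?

reserved at 0 (size 4, align 4) → ends 4
crc at 4 (size 20, align 4) → ends 24
offset at 24 (size 2, align 2) → ends 26

0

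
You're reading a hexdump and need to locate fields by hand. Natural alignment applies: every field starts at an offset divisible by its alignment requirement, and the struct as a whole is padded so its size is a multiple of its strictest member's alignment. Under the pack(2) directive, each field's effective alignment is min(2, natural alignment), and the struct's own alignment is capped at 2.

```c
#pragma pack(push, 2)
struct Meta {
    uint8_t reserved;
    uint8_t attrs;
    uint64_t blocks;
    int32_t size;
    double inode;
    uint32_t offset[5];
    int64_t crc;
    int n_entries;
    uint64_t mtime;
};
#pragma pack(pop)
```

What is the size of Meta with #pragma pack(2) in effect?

62

reserved at 0 (size 1, align 1) → ends 1
attrs at 1 (size 1, align 1) → ends 2
blocks at 2 (size 8, align 2) → ends 10
size at 10 (size 4, align 2) → ends 14
inode at 14 (size 8, align 2) → ends 22
offset at 22 (size 20, align 2) → ends 42
crc at 42 (size 8, align 2) → ends 50
n_entries at 50 (size 4, align 2) → ends 54
mtime at 54 (size 8, align 2) → ends 62
total 62 bytes, alignment 2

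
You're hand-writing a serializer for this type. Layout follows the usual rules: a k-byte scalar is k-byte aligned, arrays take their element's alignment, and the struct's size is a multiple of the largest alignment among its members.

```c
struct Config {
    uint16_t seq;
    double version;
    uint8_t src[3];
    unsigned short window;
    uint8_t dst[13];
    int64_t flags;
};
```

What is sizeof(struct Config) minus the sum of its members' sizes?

0..2  seq  (2B, 2-aligned)
2..8  -- padding (6B)
8..16  version  (8B, 8-aligned)
16..19  src  (3B, 1-aligned)
19..20  -- padding (1B)
20..22  window  (2B, 2-aligned)
22..35  dst  (13B, 1-aligned)
35..40  -- padding (5B)
40..48  flags  (8B, 8-aligned)
sizeof = 48, alignof = 8
data bytes 36, size 48 → padding 12

12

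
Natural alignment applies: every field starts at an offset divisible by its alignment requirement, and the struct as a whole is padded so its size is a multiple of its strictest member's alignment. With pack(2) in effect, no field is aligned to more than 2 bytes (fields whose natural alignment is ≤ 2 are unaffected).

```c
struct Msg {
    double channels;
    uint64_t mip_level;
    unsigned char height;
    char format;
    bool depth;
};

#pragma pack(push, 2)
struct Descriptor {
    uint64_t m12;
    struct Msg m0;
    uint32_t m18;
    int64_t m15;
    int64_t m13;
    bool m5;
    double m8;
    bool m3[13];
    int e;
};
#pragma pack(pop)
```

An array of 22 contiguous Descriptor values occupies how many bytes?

1760

Msg: @0: channels [8B, align 8] → 8; @8: mip_level [8B, align 8] → 16; @16: height [1B, align 1] → 17; @17: format [1B, align 1] → 18; @18: depth [1B, align 1] → 19; +5 tail pad (align 8); size 24, align 8
@0: m12 [8B, align 2] → 8
@8: m0 [24B, align 2] → 32
@32: m18 [4B, align 2] → 36
@36: m15 [8B, align 2] → 44
@44: m13 [8B, align 2] → 52
@52: m5 [1B, align 1] → 53
+1 pad (align 2)
@54: m8 [8B, align 2] → 62
@62: m3 [13B, align 1] → 75
+1 pad (align 2)
@76: e [4B, align 2] → 80
size 80, align 2
array of 22: 22 × 80 = 1760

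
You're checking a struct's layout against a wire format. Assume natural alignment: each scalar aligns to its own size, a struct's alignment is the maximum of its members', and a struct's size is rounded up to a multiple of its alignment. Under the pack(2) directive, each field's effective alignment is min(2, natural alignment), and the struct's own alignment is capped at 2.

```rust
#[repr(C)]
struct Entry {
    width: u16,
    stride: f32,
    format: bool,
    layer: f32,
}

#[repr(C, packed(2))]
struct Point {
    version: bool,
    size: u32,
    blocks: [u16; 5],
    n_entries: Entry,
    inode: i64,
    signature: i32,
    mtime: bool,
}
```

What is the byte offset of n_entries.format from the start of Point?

24

Entry: 0..2  width  (2B, 2-aligned); 2..4  -- padding (2B); 4..8  stride  (4B, 4-aligned); 8..9  format  (1B, 1-aligned); 9..12  -- padding (3B); 12..16  layer  (4B, 4-aligned); sizeof = 16, alignof = 4
0..1  version  (1B, 1-aligned)
1..2  -- padding (1B)
2..6  size  (4B, 2-aligned)
6..16  blocks  (10B, 2-aligned)
16..32  n_entries  (16B, 2-aligned)
within Entry: format at 8
16 + 8 = 24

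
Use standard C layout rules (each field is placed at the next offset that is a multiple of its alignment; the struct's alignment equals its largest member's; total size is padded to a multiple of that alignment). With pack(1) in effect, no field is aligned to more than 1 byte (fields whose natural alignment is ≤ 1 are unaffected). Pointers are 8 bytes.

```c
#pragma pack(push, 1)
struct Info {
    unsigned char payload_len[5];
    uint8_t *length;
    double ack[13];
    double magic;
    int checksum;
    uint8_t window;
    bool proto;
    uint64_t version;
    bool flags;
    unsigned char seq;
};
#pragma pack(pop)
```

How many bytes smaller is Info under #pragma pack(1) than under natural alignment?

natural layout:
  payload_len at 0 (size 5, align 1) → ends 5
  pad 3 to align 8 for length
  length at 8 (size 8, align 8) → ends 16
  ack at 16 (size 104, align 8) → ends 120
  magic at 120 (size 8, align 8) → ends 128
  checksum at 128 (size 4, align 4) → ends 132
  window at 132 (size 1, align 1) → ends 133
  proto at 133 (size 1, align 1) → ends 134
  pad 2 to align 8 for version
  version at 136 (size 8, align 8) → ends 144
  flags at 144 (size 1, align 1) → ends 145
  seq at 145 (size 1, align 1) → ends 146
  tail pad 6 to reach multiple of 8
  total 152 bytes, alignment 8
packed(1) layout:
  payload_len at 0 (size 5, align 1) → ends 5
  length at 5 (size 8, align 1) → ends 13
  ack at 13 (size 104, align 1) → ends 117
  magic at 117 (size 8, align 1) → ends 125
  checksum at 125 (size 4, align 1) → ends 129
  window at 129 (size 1, align 1) → ends 130
  proto at 130 (size 1, align 1) → ends 131
  version at 131 (size 8, align 1) → ends 139
  flags at 139 (size 1, align 1) → ends 140
  seq at 140 (size 1, align 1) → ends 141
  total 141 bytes, alignment 1
152 − 141 = 11

11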